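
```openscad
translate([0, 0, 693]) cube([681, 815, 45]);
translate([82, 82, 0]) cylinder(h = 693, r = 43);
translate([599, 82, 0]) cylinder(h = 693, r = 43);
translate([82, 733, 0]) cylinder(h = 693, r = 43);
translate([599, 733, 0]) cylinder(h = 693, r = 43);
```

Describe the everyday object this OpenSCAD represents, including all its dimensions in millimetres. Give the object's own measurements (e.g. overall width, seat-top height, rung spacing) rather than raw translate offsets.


A rectangular dining table. The top is 681×815×45 mm with its upper surface at z = 738 mm. It stands on four round legs of 86 mm diameter, each leg's bounding box inset 39 mm from the nearest pair of top edges, running from the floor to the underside of the top.


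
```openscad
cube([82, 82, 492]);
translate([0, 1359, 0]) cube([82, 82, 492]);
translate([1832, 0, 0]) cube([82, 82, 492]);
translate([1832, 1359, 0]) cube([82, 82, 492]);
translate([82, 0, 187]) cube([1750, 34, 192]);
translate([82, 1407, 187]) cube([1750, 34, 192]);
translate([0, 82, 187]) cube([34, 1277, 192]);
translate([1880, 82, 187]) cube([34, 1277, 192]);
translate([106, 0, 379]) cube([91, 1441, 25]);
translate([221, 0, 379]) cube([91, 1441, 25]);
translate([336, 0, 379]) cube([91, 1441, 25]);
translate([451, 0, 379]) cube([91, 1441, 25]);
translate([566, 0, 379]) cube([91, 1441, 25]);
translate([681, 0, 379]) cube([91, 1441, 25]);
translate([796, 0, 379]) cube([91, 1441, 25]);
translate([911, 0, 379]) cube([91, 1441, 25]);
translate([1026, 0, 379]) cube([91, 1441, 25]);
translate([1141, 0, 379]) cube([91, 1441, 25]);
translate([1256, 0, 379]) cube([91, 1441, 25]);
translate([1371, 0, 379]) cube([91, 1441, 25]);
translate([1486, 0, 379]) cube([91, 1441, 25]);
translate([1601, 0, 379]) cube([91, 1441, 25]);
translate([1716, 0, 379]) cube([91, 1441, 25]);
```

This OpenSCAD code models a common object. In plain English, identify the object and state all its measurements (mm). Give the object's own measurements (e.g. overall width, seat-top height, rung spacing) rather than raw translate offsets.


A bed frame 1914 mm long (x) by 1441 mm wide (y). Four 82×82 mm corner posts, 492 mm tall, at the corners of the footprint. Four rails of 34 mm thickness and 192 mm height run between adjacent posts with their undersides at z = 187 mm, their outer faces flush with the outside of the frame (the two x-running rails run between the posts' inner faces; the two y-running rails run between the posts' inner faces). 15 slats, each 91 mm wide (x) and 25 mm thick, lie across the top of the two x-running rails, running the full 1441 mm width of the frame in y; along x they sit between the end posts with a 24 mm gap after the −x posts and between neighbouring slats, leaving 25 mm before the +x posts.


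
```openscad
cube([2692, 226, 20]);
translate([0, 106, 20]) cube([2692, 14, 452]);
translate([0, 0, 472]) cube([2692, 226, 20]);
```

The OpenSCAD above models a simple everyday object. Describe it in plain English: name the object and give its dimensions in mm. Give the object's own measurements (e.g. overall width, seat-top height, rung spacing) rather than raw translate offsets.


An I-beam lying along x, 2692 mm long. Overall section height 492 mm. Two flanges 226 mm wide (y) and 20 mm thick, one on the floor and one at the top; a web 14 mm thick runs between them, centred on the flange width.


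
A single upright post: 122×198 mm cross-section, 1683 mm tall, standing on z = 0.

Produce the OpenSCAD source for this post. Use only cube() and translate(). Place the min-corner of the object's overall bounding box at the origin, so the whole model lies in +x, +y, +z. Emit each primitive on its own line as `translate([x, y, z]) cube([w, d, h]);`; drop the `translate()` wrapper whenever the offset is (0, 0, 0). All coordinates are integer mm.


cube([122, 198, 1683]);


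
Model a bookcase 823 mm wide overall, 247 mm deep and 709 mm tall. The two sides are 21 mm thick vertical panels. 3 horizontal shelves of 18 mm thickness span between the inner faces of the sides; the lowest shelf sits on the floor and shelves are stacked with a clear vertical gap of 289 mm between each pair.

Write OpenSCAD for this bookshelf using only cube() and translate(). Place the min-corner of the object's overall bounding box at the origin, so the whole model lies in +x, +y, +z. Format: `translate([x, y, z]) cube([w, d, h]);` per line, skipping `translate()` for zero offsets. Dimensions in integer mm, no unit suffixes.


cube([21, 247, 709]);
translate([802, 0, 0]) cube([21, 247, 709]);
translate([21, 0, 0]) cube([781, 247, 18]);
translate([21, 0, 307]) cube([781, 247, 18]);
translate([21, 0, 614]) cube([781, 247, 18]);


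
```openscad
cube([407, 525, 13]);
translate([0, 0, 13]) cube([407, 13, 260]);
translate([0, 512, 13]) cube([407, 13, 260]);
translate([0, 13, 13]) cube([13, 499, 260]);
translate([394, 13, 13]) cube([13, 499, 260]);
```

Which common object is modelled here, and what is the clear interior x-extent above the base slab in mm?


An open box. The internal width is 381 mm.

A 407×525 base slab with four walls standing on it — an open box. The base is 407 mm wide and the walls are 13 mm thick, so the internal width is 407 − 2 × 13 = 381 mm.


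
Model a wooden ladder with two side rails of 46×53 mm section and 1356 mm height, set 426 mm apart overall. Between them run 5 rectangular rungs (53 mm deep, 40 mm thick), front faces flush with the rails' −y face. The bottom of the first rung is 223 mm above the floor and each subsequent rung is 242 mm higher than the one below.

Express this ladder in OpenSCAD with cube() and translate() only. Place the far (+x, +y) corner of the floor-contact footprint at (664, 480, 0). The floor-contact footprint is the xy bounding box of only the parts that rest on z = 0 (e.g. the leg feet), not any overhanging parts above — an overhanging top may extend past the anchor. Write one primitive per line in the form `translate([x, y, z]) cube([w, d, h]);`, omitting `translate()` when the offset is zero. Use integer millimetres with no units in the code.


translate([238, 427, 0]) cube([46, 53, 1356]);
translate([618, 427, 0]) cube([46, 53, 1356]);
translate([284, 427, 223]) cube([334, 53, 40]);
translate([284, 427, 465]) cube([334, 53, 40]);
translate([284, 427, 707]) cube([334, 53, 40]);
translate([284, 427, 949]) cube([334, 53, 40]);
translate([284, 427, 1191]) cube([334, 53, 40]);


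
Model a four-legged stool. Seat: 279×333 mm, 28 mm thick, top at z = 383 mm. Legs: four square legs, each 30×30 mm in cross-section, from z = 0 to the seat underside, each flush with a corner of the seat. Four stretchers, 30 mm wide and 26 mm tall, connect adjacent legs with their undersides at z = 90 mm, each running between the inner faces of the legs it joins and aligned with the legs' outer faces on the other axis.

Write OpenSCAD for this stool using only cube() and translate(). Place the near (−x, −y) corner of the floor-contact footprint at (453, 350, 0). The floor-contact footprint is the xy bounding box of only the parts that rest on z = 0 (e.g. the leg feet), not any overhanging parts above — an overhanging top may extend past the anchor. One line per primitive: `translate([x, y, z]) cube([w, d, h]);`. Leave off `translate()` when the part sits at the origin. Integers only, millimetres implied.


translate([453, 350, 355]) cube([279, 333, 28]);
translate([453, 350, 0]) cube([30, 30, 355]);
translate([702, 350, 0]) cube([30, 30, 355]);
translate([453, 653, 0]) cube([30, 30, 355]);
translate([702, 653, 0]) cube([30, 30, 355]);
translate([483, 350, 90]) cube([219, 30, 26]);
translate([483, 653, 90]) cube([219, 30, 26]);
translate([453, 380, 90]) cube([30, 273, 26]);
translate([702, 380, 90]) cube([30, 273, 26]);


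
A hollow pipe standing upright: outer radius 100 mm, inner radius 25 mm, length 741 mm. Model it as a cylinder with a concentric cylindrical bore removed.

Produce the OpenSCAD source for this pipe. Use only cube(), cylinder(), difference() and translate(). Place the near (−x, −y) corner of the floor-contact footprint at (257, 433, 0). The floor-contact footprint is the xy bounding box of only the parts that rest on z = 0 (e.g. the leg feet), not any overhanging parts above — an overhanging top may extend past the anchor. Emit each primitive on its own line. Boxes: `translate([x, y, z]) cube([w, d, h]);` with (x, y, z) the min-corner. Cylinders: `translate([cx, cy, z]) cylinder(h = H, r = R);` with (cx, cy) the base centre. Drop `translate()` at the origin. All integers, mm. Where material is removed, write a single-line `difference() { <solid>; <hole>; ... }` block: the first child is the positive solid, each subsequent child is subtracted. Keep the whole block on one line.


difference() { translate([357, 533, 0]) cylinder(h = 741, r = 100); translate([357, 533, 0]) cylinder(h = 741, r = 25); }


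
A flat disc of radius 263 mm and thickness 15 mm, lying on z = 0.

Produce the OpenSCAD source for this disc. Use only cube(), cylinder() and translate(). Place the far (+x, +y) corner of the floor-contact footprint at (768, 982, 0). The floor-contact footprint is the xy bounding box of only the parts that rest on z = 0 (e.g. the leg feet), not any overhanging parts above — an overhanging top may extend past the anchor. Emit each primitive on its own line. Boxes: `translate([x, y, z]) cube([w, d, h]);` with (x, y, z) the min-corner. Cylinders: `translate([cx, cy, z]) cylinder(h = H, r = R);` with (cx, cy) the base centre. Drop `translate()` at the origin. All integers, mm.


translate([505, 719, 0]) cylinder(h = 15, r = 263);


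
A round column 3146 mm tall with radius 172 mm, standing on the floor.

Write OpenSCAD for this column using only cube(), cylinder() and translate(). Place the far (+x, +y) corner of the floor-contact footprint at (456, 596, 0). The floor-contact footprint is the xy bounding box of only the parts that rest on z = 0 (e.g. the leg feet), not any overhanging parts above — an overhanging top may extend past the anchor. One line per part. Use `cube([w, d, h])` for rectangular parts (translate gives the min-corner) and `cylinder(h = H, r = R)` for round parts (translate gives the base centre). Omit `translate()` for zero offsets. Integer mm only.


translate([284, 424, 0]) cylinder(h = 3146, r = 172);


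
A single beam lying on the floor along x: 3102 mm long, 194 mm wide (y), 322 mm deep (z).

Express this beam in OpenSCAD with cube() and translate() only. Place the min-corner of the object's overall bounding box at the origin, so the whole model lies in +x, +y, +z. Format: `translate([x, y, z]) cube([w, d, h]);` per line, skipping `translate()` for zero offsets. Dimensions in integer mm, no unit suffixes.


cube([3102, 194, 322]);


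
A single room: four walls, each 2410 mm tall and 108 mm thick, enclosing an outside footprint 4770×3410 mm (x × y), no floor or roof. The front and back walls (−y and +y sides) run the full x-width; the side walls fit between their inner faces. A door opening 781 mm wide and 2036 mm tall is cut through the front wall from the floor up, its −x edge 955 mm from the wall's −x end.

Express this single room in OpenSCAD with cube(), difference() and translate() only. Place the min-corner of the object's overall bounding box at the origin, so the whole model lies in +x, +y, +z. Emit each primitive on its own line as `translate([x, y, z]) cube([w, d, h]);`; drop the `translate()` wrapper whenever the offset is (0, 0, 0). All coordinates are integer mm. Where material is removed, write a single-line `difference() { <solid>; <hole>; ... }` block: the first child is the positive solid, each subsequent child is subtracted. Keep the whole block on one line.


difference() { cube([4770, 108, 2410]); translate([955, 0, 0]) cube([781, 108, 2036]); }
translate([0, 3302, 0]) cube([4770, 108, 2410]);
translate([0, 108, 0]) cube([108, 3194, 2410]);
translate([4662, 108, 0]) cube([108, 3194, 2410]);


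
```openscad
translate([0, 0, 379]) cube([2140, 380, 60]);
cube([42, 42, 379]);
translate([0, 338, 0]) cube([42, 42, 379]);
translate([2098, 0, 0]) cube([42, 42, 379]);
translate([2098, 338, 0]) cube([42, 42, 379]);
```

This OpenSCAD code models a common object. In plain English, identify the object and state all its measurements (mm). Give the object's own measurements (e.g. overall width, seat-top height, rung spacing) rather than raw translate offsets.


A bench: a 2140×380 mm seat slab, 60 mm thick, top at z = 439 mm, on four 42×42 mm square legs flush with the seat corners and standing on z = 0.


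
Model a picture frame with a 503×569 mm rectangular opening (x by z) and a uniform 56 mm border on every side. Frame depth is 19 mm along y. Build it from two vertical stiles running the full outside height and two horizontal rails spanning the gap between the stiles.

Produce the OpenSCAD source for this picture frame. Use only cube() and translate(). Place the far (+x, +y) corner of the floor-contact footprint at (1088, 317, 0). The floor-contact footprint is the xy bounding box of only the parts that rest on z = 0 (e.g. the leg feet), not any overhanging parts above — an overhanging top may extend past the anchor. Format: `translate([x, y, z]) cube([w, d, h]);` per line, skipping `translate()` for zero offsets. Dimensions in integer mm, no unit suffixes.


translate([473, 298, 0]) cube([56, 19, 681]);
translate([1032, 298, 0]) cube([56, 19, 681]);
translate([529, 298, 0]) cube([503, 19, 56]);
translate([529, 298, 625]) cube([503, 19, 56]);


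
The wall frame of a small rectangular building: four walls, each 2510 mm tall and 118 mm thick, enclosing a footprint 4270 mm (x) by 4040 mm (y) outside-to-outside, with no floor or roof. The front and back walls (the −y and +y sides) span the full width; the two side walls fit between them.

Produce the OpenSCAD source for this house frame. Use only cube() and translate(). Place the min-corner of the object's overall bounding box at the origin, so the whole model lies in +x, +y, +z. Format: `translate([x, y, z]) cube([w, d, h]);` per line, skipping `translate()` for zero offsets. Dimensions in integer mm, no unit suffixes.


cube([4270, 118, 2510]);
translate([0, 3922, 0]) cube([4270, 118, 2510]);
translate([0, 118, 0]) cube([118, 3804, 2510]);
translate([4152, 118, 0]) cube([118, 3804, 2510]);


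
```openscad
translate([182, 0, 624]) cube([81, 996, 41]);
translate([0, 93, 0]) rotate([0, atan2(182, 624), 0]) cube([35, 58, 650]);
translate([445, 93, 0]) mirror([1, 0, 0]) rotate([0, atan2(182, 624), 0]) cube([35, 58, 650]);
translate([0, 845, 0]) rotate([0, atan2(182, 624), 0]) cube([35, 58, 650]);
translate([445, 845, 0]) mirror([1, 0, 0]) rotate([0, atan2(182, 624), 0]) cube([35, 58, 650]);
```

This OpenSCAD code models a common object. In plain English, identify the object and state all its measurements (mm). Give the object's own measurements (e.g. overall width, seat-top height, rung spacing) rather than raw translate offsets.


A sawhorse. A 81×996×41 mm beam (x, y, z) sits on two A-frame leg pairs. Each pair is two raked legs of 35×58 mm section (58 mm along y) splaying symmetrically in x. Each leg rises 624 mm vertically over 182 mm of horizontal reach and is 650 mm long along its own axis. Every leg's outer bottom edge rests on the floor and its outer top edge meets a bottom edge of the beam — the left legs (tilting toward +x) meet the beam's −x bottom edge, the right legs (their mirror images, tilting toward −x) meet its +x bottom edge — so the leg tops tuck under the beam, the beam's underside is 624 mm above the floor, and the feet are 445 mm apart outside-to-outside with the beam centred between them. The two leg pairs are set in 93 mm from either end of the beam.


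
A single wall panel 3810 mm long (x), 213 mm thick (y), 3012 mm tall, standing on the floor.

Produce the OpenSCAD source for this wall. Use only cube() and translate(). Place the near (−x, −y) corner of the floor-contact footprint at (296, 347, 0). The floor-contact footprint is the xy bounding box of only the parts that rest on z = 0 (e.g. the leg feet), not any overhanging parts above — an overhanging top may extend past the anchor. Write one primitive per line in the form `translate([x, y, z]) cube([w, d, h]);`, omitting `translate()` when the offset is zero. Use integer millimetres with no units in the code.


translate([296, 347, 0]) cube([3810, 213, 3012]);


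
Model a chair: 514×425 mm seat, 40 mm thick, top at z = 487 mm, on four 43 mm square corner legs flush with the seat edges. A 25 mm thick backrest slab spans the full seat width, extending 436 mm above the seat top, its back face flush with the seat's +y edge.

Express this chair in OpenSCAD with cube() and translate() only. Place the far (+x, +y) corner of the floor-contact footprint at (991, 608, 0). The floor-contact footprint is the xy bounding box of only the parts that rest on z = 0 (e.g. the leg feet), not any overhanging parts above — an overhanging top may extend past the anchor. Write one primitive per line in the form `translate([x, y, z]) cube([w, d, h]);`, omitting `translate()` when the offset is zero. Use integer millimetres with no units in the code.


// leg_h = 487 - 40 = 447
translate([477, 183, 447]) cube([514, 425, 40]);
translate([477, 183, 0]) cube([43, 43, 447]);
translate([948, 183, 0]) cube([43, 43, 447]);
translate([477, 565, 0]) cube([43, 43, 447]);
translate([948, 565, 0]) cube([43, 43, 447]);
translate([477, 583, 487]) cube([514, 25, 436]);


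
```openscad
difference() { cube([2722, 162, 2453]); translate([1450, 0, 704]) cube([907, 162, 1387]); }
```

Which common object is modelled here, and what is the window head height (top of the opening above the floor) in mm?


A wall with a window opening. The window head height is 2091 mm.

A wall with a rectangular opening subtracted — a window. Sill at z = 704, opening 1387 mm tall, so the head is at 704 + 1387 = 2091 mm.


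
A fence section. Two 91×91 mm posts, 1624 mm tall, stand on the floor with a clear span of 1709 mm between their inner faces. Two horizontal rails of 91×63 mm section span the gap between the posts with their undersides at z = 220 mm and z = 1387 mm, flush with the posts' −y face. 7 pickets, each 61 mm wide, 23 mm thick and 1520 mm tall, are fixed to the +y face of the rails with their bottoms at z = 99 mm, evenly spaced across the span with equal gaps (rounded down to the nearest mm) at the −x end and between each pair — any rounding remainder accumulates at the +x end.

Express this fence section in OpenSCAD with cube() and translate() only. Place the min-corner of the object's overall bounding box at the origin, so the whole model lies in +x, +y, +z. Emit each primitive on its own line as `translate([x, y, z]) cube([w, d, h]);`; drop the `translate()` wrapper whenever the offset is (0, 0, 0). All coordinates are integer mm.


cube([91, 91, 1624]);
translate([1800, 0, 0]) cube([91, 91, 1624]);
translate([91, 0, 220]) cube([1709, 91, 63]);
translate([91, 0, 1387]) cube([1709, 91, 63]);
translate([251, 91, 99]) cube([61, 23, 1520]);
translate([472, 91, 99]) cube([61, 23, 1520]);
translate([693, 91, 99]) cube([61, 23, 1520]);
translate([914, 91, 99]) cube([61, 23, 1520]);
translate([1135, 91, 99]) cube([61, 23, 1520]);
translate([1356, 91, 99]) cube([61, 23, 1520]);
translate([1577, 91, 99]) cube([61, 23, 1520]);


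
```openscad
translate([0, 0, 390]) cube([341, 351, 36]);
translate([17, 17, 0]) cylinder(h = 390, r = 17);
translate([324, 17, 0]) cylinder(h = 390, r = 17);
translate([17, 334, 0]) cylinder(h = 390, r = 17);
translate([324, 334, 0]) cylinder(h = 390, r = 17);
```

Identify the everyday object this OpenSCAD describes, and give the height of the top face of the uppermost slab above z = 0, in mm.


A stool. The seat height is 426 mm.

A 341×351×36 slab at z = 390 on four corner cylinders — a stool. The seat top is 390 + 36 = 426 mm.


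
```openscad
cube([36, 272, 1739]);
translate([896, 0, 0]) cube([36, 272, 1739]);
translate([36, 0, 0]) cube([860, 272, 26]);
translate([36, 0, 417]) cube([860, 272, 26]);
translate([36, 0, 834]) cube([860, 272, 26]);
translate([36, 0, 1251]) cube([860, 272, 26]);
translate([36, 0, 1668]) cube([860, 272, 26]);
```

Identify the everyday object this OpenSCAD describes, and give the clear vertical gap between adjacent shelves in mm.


A bookshelf. The clear shelf gap is 391 mm.

Two tall side panels with 5 horizontal boards between them — a bookshelf. The first two shelf undersides are at z = 0 and z = 417; with shelf thickness 26, the clear gap is 417 − 0 − 26 = 391 mm.


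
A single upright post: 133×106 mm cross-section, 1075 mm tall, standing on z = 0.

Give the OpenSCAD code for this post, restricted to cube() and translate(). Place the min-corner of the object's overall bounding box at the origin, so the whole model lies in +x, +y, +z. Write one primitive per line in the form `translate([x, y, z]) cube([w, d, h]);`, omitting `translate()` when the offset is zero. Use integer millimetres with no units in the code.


cube([133, 106, 1075]);


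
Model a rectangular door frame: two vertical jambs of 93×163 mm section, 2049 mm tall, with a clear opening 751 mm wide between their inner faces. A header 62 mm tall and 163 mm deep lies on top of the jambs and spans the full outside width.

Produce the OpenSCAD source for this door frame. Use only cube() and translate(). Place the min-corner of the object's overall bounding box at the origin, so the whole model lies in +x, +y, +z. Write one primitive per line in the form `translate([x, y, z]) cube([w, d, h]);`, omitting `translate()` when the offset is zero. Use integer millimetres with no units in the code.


cube([93, 163, 2049]);
translate([844, 0, 0]) cube([93, 163, 2049]);
translate([0, 0, 2049]) cube([937, 163, 62]);


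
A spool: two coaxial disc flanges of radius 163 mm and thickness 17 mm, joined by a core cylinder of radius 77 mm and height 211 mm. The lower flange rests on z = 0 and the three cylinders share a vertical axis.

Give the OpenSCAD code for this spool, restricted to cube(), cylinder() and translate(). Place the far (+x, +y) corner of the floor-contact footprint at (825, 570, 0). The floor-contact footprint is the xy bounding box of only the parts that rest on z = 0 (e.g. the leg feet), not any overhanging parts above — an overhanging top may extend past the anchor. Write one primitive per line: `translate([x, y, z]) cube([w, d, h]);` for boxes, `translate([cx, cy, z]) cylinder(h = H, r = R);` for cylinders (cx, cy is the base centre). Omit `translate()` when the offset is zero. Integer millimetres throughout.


translate([662, 407, 0]) cylinder(h = 17, r = 163);
translate([662, 407, 17]) cylinder(h = 211, r = 77);
translate([662, 407, 228]) cylinder(h = 17, r = 163);


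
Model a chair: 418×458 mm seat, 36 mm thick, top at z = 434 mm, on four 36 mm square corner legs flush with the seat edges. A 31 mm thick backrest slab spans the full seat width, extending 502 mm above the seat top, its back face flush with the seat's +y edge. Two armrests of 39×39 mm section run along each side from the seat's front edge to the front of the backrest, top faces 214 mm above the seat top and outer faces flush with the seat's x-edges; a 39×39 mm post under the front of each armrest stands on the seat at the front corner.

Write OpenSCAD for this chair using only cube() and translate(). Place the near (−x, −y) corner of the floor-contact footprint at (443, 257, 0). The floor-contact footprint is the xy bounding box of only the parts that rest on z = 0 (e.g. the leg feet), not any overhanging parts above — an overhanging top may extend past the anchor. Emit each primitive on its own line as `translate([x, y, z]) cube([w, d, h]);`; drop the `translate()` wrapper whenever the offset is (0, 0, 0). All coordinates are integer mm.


translate([443, 257, 398]) cube([418, 458, 36]);
translate([443, 257, 0]) cube([36, 36, 398]);
translate([825, 257, 0]) cube([36, 36, 398]);
translate([443, 679, 0]) cube([36, 36, 398]);
translate([825, 679, 0]) cube([36, 36, 398]);
translate([443, 684, 434]) cube([418, 31, 502]);
translate([443, 257, 609]) cube([39, 427, 39]);
translate([822, 257, 609]) cube([39, 427, 39]);
translate([443, 257, 434]) cube([39, 39, 175]);
translate([822, 257, 434]) cube([39, 39, 175]);


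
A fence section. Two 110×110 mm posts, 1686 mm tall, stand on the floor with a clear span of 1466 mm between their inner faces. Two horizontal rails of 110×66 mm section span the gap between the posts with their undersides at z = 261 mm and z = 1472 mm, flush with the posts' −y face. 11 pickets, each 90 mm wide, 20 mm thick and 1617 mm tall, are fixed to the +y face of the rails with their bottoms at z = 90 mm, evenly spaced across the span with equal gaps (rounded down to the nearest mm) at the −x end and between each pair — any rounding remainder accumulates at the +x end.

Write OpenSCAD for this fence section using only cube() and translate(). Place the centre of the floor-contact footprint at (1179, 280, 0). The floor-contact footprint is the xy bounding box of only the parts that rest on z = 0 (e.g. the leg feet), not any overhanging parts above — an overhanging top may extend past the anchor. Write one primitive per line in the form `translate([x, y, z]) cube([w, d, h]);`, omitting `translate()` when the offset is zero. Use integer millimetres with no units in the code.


translate([336, 225, 0]) cube([110, 110, 1686]);
translate([1912, 225, 0]) cube([110, 110, 1686]);
translate([446, 225, 261]) cube([1466, 110, 66]);
translate([446, 225, 1472]) cube([1466, 110, 66]);
translate([485, 335, 90]) cube([90, 20, 1617]);
translate([614, 335, 90]) cube([90, 20, 1617]);
translate([743, 335, 90]) cube([90, 20, 1617]);
translate([872, 335, 90]) cube([90, 20, 1617]);
translate([1001, 335, 90]) cube([90, 20, 1617]);
translate([1130, 335, 90]) cube([90, 20, 1617]);
translate([1259, 335, 90]) cube([90, 20, 1617]);
translate([1388, 335, 90]) cube([90, 20, 1617]);
translate([1517, 335, 90]) cube([90, 20, 1617]);
translate([1646, 335, 90]) cube([90, 20, 1617]);
translate([1775, 335, 90]) cube([90, 20, 1617]);


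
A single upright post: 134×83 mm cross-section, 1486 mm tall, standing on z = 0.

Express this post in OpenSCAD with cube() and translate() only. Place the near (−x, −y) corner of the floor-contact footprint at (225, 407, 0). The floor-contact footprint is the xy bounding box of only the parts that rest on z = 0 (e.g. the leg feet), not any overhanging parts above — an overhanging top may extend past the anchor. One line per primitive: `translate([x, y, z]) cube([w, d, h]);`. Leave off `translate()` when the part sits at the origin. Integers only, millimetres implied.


translate([225, 407, 0]) cube([134, 83, 1486]);


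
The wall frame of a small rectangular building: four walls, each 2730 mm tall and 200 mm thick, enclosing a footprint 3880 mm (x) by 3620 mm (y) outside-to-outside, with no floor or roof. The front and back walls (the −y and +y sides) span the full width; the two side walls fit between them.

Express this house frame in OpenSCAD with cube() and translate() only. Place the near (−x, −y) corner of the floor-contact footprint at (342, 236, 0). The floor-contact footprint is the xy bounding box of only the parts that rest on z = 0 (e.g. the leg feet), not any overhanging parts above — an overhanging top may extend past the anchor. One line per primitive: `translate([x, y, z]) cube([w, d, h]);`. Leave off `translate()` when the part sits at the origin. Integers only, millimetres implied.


translate([342, 236, 0]) cube([3880, 200, 2730]);
translate([342, 3656, 0]) cube([3880, 200, 2730]);
translate([342, 436, 0]) cube([200, 3220, 2730]);
translate([4022, 436, 0]) cube([200, 3220, 2730]);


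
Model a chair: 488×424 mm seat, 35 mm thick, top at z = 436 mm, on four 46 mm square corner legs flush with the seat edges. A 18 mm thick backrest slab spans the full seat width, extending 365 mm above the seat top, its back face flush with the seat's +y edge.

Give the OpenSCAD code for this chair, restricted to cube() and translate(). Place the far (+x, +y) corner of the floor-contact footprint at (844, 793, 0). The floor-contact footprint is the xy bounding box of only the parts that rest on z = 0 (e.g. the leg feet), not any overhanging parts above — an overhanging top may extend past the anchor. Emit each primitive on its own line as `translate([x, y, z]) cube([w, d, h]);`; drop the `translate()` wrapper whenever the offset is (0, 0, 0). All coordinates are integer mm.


translate([356, 369, 401]) cube([488, 424, 35]);
translate([356, 369, 0]) cube([46, 46, 401]);
translate([798, 369, 0]) cube([46, 46, 401]);
translate([356, 747, 0]) cube([46, 46, 401]);
translate([798, 747, 0]) cube([46, 46, 401]);
translate([356, 775, 436]) cube([488, 18, 365]);


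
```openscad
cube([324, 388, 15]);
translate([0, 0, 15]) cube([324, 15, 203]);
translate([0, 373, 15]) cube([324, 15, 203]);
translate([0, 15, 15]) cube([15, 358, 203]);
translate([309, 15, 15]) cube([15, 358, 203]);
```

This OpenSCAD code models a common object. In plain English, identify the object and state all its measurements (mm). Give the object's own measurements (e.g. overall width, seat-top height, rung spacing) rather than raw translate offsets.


An open-topped rectangular box: outside dimensions 324×388×218 mm, with a uniform wall and base thickness of 15 mm. The base is a full 324×388 slab on the floor; four walls sit on top of the base. The front and back walls (the −y and +y sides) span the full width; the two side walls fit between them.


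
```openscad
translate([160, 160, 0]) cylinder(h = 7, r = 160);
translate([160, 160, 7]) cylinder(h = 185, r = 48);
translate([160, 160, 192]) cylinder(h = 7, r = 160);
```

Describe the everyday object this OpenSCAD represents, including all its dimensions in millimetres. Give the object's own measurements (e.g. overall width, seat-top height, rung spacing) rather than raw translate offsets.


A spool: two coaxial disc flanges of radius 160 mm and thickness 7 mm, joined by a core cylinder of radius 48 mm and height 185 mm. The lower flange rests on z = 0 and the three cylinders share a vertical axis.


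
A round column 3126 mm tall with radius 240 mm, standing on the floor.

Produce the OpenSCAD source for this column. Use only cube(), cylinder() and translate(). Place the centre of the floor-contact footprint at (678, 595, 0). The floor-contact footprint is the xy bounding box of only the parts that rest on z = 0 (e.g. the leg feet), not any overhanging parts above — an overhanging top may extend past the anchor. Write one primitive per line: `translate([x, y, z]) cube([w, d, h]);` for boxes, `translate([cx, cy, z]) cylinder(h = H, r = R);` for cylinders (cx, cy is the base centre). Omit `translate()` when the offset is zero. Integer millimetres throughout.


translate([678, 595, 0]) cylinder(h = 3126, r = 240);


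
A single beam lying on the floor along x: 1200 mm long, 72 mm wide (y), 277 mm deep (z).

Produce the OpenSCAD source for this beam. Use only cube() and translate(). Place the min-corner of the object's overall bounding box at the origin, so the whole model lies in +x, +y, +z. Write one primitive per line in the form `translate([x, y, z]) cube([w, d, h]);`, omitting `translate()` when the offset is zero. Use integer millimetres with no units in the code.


cube([1200, 72, 277]);


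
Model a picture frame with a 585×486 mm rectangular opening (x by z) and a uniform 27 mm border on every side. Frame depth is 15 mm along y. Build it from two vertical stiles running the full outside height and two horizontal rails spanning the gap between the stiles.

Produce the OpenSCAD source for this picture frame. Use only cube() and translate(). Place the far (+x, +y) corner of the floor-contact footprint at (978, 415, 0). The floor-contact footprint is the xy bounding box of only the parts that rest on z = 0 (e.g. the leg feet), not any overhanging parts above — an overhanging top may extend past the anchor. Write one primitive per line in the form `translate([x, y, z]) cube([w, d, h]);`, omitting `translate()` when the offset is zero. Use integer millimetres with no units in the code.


translate([339, 400, 0]) cube([27, 15, 540]);
translate([951, 400, 0]) cube([27, 15, 540]);
translate([366, 400, 0]) cube([585, 15, 27]);
translate([366, 400, 513]) cube([585, 15, 27]);


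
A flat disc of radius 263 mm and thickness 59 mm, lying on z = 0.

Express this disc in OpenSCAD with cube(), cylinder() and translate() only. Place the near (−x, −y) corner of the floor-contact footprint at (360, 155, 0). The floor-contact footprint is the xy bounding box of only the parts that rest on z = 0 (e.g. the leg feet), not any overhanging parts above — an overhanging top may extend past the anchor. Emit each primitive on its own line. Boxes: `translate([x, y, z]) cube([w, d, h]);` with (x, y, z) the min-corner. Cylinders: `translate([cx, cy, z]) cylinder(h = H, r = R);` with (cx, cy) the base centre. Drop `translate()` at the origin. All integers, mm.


translate([623, 418, 0]) cylinder(h = 59, r = 263);


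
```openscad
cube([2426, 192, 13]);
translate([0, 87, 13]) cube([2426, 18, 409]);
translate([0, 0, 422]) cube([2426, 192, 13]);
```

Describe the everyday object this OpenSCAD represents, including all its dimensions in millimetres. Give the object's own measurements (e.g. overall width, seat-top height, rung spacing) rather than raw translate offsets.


An I-beam lying along x, 2426 mm long. Overall section height 435 mm. Two flanges 192 mm wide (y) and 13 mm thick, one on the floor and one at the top; a web 18 mm thick runs between them, centred on the flange width.


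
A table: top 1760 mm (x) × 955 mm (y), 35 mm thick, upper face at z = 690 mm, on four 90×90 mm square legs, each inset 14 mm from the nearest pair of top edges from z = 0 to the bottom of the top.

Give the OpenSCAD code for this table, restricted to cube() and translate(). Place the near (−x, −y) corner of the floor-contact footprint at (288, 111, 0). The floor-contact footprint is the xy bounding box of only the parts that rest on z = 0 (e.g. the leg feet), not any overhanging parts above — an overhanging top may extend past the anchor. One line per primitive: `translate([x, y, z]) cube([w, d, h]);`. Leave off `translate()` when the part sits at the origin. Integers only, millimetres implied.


translate([274, 97, 655]) cube([1760, 955, 35]);
translate([288, 111, 0]) cube([90, 90, 655]);
translate([1930, 111, 0]) cube([90, 90, 655]);
translate([288, 948, 0]) cube([90, 90, 655]);
translate([1930, 948, 0]) cube([90, 90, 655]);


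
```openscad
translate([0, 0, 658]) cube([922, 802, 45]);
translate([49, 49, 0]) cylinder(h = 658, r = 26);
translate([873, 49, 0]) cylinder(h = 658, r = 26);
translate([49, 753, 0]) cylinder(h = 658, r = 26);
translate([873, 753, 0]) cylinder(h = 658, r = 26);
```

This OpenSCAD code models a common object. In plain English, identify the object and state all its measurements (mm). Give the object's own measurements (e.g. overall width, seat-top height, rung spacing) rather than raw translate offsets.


A rectangular dining table. The top is 922×802×45 mm with its upper surface at z = 703 mm. It stands on four round legs of 52 mm diameter, each leg's bounding box inset 23 mm from the nearest pair of top edges, running from the floor to the underside of the top.


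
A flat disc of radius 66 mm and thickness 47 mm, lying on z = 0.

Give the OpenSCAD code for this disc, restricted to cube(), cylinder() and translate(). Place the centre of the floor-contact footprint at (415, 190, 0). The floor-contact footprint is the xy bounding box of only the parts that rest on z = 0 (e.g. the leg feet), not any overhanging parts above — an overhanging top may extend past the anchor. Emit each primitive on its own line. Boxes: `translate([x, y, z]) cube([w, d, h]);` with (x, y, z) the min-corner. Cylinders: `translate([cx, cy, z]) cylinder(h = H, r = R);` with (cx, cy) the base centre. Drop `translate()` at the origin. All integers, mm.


translate([415, 190, 0]) cylinder(h = 47, r = 66);


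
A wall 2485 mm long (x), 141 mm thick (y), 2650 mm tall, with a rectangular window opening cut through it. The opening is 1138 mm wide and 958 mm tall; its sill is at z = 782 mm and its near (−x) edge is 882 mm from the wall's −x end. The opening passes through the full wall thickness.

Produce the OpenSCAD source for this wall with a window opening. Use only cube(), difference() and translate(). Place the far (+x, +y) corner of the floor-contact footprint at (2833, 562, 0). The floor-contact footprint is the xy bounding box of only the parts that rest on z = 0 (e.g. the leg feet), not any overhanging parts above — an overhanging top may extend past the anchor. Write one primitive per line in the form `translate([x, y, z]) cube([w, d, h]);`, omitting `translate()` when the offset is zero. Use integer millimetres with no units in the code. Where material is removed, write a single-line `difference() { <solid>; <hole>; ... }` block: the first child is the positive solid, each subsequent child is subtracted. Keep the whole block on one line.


difference() { translate([348, 421, 0]) cube([2485, 141, 2650]); translate([1230, 421, 782]) cube([1138, 141, 958]); }


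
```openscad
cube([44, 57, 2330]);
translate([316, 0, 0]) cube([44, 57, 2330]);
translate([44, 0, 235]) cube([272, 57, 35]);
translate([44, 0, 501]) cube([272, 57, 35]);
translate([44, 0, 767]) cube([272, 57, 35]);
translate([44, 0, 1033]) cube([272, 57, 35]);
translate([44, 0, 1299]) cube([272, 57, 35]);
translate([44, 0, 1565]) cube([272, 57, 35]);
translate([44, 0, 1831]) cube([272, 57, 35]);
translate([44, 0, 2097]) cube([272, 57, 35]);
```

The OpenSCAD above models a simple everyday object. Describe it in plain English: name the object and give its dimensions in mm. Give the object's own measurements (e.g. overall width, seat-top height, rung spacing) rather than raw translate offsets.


A straight ladder. Two 44×57 mm vertical rails, 2330 mm tall, stand 360 mm apart (outside-to-outside) with their front faces coplanar on the −y side. 8 rungs, each 57 mm deep and 35 mm tall, span between the inner faces of the rails, front faces flush with the rails. The lowest rung's underside is at z = 235 mm and rungs are spaced 266 mm apart (underside to underside).


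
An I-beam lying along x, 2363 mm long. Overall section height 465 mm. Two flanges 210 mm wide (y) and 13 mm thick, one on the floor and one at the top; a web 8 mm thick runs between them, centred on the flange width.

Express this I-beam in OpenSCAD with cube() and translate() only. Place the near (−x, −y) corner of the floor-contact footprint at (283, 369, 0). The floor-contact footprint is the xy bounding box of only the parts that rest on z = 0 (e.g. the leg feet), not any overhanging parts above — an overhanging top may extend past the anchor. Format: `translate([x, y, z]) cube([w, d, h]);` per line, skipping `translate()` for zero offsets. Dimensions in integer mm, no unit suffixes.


translate([283, 369, 0]) cube([2363, 210, 13]);
translate([283, 470, 13]) cube([2363, 8, 439]);
translate([283, 369, 452]) cube([2363, 210, 13]);


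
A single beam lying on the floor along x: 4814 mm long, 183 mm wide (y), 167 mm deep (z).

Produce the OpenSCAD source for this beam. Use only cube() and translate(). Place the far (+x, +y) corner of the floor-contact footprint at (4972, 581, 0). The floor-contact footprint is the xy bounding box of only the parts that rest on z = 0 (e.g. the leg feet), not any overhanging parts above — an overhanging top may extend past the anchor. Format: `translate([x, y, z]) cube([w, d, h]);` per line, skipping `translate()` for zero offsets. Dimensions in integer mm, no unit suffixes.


translate([158, 398, 0]) cube([4814, 183, 167]);


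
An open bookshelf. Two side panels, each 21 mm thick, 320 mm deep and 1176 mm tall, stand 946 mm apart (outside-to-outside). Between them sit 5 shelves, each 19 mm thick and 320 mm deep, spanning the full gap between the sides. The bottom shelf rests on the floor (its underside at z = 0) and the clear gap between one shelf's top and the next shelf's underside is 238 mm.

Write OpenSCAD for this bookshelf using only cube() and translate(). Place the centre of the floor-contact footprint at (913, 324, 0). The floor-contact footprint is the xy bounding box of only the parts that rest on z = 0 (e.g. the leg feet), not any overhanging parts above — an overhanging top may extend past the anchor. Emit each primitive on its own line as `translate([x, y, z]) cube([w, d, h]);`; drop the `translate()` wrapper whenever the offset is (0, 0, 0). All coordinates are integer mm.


translate([440, 164, 0]) cube([21, 320, 1176]);
translate([1365, 164, 0]) cube([21, 320, 1176]);
translate([461, 164, 0]) cube([904, 320, 19]);
translate([461, 164, 257]) cube([904, 320, 19]);
translate([461, 164, 514]) cube([904, 320, 19]);
translate([461, 164, 771]) cube([904, 320, 19]);
translate([461, 164, 1028]) cube([904, 320, 19]);
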